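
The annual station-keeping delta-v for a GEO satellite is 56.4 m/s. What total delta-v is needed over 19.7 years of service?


dV = rate * years = 56.4 * 19.7
dV = 1111.0800 m/s

1111.0800 m/s


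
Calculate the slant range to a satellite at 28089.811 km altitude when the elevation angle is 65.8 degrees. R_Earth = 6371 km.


h = 28089.811 km, el = 65.8 deg
d = -R_E*sin(el) + sqrt((R_E*sin(el))^2 + 2*R_E*h + h^2)
d = -6371.0000*sin(1.1484) + sqrt((6371.0000*0.9121201)^2 + 2*6371.0000*28089.811 + 28089.811^2)
d = 28550.5902 km

28550.5902 km


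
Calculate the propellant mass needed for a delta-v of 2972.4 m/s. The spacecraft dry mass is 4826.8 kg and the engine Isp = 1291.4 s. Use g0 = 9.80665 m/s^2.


ve = Isp * g0 = 1291.4 * 9.80665 = 12664.307810 m/s
mass ratio = exp(dv/ve) = exp(2972.4/12664.307810) = 1.26453804
m_prop = m_dry * (mr - 1) = 4826.8 * (1.26453804 - 1)
m_prop = 1276.8722 kg

1276.8722 kg


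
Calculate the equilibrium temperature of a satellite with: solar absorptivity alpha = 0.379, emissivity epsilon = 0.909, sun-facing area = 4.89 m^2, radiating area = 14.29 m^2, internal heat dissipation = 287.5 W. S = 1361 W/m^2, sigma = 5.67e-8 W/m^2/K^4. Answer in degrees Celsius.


Numerator = alpha*S*A_sun + Q_int = 0.379*1361*4.89 + 287.5 = 2809.8549 W
Denominator = eps*sigma*A_rad = 0.909*5.67e-8*14.29 = 7.3651089e-07 W/K^4
T^4 = 3.8150894e+09 K^4
T = 248.5285 K = -24.6215 C

-24.6215 degrees Celsius


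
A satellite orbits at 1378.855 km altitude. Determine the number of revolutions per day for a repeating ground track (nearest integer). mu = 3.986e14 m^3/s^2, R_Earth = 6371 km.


r = 7.749855e+06 m
T = 2*pi*sqrt(r^3/mu) = 6789.7156 s = 113.1619 min
revs/day = 1440 / 113.1619 = 12.7251
Rounded: 13 revolutions per day

13 revolutions per day


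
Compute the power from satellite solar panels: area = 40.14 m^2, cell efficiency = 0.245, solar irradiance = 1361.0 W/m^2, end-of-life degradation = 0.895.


P = area * eta * S * degradation
P = 40.14 * 0.245 * 1361.0 * 0.895
P = 11979.1117 W

11979.1117 W


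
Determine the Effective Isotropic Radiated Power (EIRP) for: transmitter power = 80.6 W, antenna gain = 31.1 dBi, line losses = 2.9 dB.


Pt = 80.6 W = 19.0634 dBW
EIRP = Pt_dBW + Gt - losses = 19.0634 + 31.1 - 2.9 = 47.2634 dBW

47.2634 dBW


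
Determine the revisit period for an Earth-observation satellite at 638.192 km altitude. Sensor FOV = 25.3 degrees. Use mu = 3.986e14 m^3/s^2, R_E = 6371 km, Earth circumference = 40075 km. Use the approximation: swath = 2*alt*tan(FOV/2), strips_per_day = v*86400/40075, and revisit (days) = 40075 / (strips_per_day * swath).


swath = 2*638.192*tan(0.2207842) = 286.4754 km
v = sqrt(mu/r) = 7541.0995 m/s = 7.5411 km/s
strips/day = v*86400/40075 = 7.5411*86400/40075 = 16.2583
coverage/day = strips * swath = 16.2583 * 286.4754 = 4657.5997 km
revisit = 40075 / 4657.5997 = 8.6042 days

8.6042 days


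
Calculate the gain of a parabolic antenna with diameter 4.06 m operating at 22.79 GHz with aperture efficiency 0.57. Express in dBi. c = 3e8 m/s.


lambda = c/f = 3e8 / 2.279e+10 = 0.01316367 m
G = eta*(pi*D/lambda)^2 = 0.57*(pi*4.06/0.01316367)^2
G = 535146.6476 (linear)
G = 10*log10(535146.6476) = 57.2847 dBi

57.2847 dBi


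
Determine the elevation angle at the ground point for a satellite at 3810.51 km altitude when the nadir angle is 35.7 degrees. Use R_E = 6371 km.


r = R_E + alt = 10181.5100 km
Law of sines in the satellite / Earth-center / ground-point triangle:
  sin(nadir)/R_E = sin(90 + el)/r  =>  cos(el) = (r/R_E)*sin(nadir)
cos(el) = (10181.5100 / 6371.0000) * sin(35.7 deg) = 0.9325586
el = arccos(0.9325586) = 21.1628 deg
(Earth-central angle = 90 - nadir - el = 33.1372 deg)

21.1628 degrees


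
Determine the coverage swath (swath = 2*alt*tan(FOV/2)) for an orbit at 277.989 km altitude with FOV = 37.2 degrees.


FOV = 37.2 deg = 0.6492625 rad
swath = 2 * alt * tan(FOV/2) = 2 * 277.989 * tan(0.3246312)
swath = 2 * 277.989 * 0.3365372
swath = 187.1073 km

187.1073 km


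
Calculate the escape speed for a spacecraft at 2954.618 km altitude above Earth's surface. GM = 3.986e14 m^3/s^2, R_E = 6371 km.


r = 6371.0 + 2954.618 = 9325.6180 km = 9.325618e+06 m
v_esc = sqrt(2*mu/r) = sqrt(2*3.986e14 / 9.325618e+06)
v_esc = 9245.8072 m/s = 9.2458 km/s

9.2458 km/s


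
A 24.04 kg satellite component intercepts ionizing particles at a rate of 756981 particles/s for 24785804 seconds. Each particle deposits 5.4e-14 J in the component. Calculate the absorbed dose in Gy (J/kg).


Total energy deposited = rate * time * E_per
  = 756981 * 24785804 * 5.4e-14 = 1.0132 J
Dose = E_total / mass = 1.0132 / 24.04
Dose = 0.04214512 Gy

0.0421 Gy


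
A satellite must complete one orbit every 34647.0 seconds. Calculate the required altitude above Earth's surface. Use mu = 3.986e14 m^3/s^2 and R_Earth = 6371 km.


T = 34647.0 s
r = (mu*T^2/(4*pi^2))^(1/3) = (3.986e14 * 34647.0^2 / (4*pi^2))^(1/3)
r = 2.2970456e+07 m = 22970.4556 km
alt = r - R_E = 22970.4556 - 6371 = 16599.4556 km

16599.4556 km


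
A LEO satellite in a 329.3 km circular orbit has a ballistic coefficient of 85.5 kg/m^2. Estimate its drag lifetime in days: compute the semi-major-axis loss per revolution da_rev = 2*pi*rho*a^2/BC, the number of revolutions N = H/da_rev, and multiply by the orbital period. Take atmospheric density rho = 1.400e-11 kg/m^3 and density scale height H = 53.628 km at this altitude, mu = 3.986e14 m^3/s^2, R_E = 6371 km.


a = R_E + alt = 6700.3000 km = 6.7003e+06 m
da_rev = 2*pi*rho*a^2/BC = 2*pi*1.400e-11*(6.7003e+06)^2/85.5 = 46.188120 m per revolution
N = H/da_rev = 53628.0000 m / 46.188120 m = 1161.0778 revolutions
P = 2*pi*sqrt(a^3/mu) = 5458.2396 s
lifetime = N*P = 1161.0778 * 5458.2396 = 6.3374407e+06 s = 73.3500 days

73.3500 days


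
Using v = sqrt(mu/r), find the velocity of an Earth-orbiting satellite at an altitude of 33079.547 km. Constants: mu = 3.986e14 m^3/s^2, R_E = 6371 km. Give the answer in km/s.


r = R_E + alt = 6371.0 + 33079.547 = 39450.5470 km = 3.9450547e+07 m
v = sqrt(mu/r) = sqrt(3.986e14 / 3.9450547e+07) = 3178.6458 m/s = 3.1786 km/s

3.1786 km/s


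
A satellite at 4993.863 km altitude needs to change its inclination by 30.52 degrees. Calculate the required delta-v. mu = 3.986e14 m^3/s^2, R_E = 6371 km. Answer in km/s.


r = 11364.8630 km = 1.1364863e+07 m
V = sqrt(mu/r) = 5922.2474 m/s
di = 30.52 deg = 0.5326745 rad
dV = 2*V*sin(di/2) = 2*5922.2474*sin(0.2663372)
dV = 3117.4663 m/s = 3.1175 km/s

3.1175 km/s


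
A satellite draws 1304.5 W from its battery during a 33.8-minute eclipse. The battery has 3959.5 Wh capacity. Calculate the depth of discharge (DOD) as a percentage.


E_used = P * t / 60 = 1304.5 * 33.8 / 60 = 734.8683 Wh
DOD = E_used / E_total * 100 = 734.8683 / 3959.5 * 100
DOD = 18.5596 %

18.5596 %


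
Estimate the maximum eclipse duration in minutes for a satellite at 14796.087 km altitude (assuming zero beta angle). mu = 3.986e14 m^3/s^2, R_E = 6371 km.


r = 21167.0870 km
T = 510.8009 min
Eclipse fraction = arcsin(R_E/r)/pi = arcsin(6371.0000/21167.0870)/pi
= arcsin(0.3009861)/pi = 0.0973158
Eclipse duration = 0.0973158 * 510.8009 = 49.7090 min

49.7090 minutes


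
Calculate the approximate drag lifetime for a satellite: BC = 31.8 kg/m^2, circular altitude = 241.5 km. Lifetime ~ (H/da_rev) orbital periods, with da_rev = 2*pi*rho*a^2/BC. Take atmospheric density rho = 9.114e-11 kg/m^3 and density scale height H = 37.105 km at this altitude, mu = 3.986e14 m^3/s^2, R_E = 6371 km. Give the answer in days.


a = R_E + alt = 6612.5000 km = 6.6125e+06 m
da_rev = 2*pi*rho*a^2/BC = 2*pi*9.114e-11*(6.6125e+06)^2/31.8 = 787.395888 m per revolution
N = H/da_rev = 37105.0000 m / 787.395888 m = 47.1237 revolutions
P = 2*pi*sqrt(a^3/mu) = 5351.3055 s
lifetime = N*P = 47.1237 * 5351.3055 = 252173.2653 s = 2.9187 days

2.9187 days


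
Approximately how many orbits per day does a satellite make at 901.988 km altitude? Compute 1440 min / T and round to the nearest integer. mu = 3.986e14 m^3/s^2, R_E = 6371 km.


r = 7.272988e+06 m
T = 2*pi*sqrt(r^3/mu) = 6172.7761 s = 102.8796 min
revs/day = 1440 / 102.8796 = 13.9969
Rounded: 14 revolutions per day

14 revolutions per day


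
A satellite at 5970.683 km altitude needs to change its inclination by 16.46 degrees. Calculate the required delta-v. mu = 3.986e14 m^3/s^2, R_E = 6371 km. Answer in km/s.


r = 12341.6830 km = 1.2341683e+07 m
V = sqrt(mu/r) = 5683.0497 m/s
di = 16.46 deg = 0.2872812 rad
dV = 2*V*sin(di/2) = 2*5683.0497*sin(0.1436406)
dV = 1627.0248 m/s = 1.6270 km/s

1.6270 km/s


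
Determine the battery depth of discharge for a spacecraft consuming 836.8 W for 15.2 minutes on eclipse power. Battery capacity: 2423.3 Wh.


E_used = P * t / 60 = 836.8 * 15.2 / 60 = 211.9893 Wh
DOD = E_used / E_total * 100 = 211.9893 / 2423.3 * 100
DOD = 8.7480 %

8.7480 %


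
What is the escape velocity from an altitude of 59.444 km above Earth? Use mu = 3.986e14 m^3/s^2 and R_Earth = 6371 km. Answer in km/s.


r = 6371.0 + 59.444 = 6430.4440 km = 6.430444e+06 m
v_esc = sqrt(2*mu/r) = sqrt(2*3.986e14 / 6.430444e+06)
v_esc = 11134.3063 m/s = 11.1343 km/s

11.1343 km/s


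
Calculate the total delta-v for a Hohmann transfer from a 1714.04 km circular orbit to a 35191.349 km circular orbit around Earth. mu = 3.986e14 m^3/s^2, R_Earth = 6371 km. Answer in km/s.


r1 = 8085.0400 km = 8.08504e+06 m
r2 = 41562.3490 km = 4.1562349e+07 m
dv1 = sqrt(mu/r1)*(sqrt(2*r2/(r1+r2)) - 1) = 2063.9450 m/s
dv2 = sqrt(mu/r2)*(1 - sqrt(2*r1/(r1+r2))) = 1329.4729 m/s
total dv = |dv1| + |dv2| = 2063.9450 + 1329.4729 = 3393.4179 m/s = 3.3934 km/s

3.3934 km/s


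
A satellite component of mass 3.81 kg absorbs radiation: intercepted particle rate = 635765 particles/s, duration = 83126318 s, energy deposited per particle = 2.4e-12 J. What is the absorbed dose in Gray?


Total energy deposited = rate * time * E_per
  = 635765 * 83126318 * 2.4e-12 = 126.8371 J
Dose = E_total / mass = 126.8371 / 3.81
Dose = 33.2906 Gy

33.2906 Gy


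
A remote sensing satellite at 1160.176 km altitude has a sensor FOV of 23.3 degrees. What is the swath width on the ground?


FOV = 23.3 deg = 0.4066617 rad
swath = 2 * alt * tan(FOV/2) = 2 * 1160.176 * tan(0.2033309)
swath = 2 * 1160.176 * 0.2061801
swath = 478.4105 km

478.4105 km


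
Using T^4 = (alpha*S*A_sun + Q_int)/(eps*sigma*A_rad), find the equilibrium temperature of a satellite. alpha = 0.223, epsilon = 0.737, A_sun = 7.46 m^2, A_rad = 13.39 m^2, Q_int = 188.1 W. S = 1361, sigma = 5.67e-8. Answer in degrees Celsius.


Numerator = alpha*S*A_sun + Q_int = 0.223*1361*7.46 + 188.1 = 2452.2324 W
Denominator = eps*sigma*A_rad = 0.737*5.67e-8*13.39 = 5.5953998e-07 W/K^4
T^4 = 4.3825865e+09 K^4
T = 257.2958 K = -15.8542 C

-15.8542 degrees Celsius


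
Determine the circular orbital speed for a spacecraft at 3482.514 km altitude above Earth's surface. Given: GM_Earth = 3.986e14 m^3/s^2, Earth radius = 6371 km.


r = R_E + alt = 6371.0 + 3482.514 = 9853.5140 km = 9.853514e+06 m
v = sqrt(mu/r) = sqrt(3.986e14 / 9.853514e+06) = 6360.2338 m/s = 6.3602 km/s

6.3602 km/s


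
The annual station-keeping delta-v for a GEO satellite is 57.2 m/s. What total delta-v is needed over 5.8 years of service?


dV = rate * years = 57.2 * 5.8
dV = 331.7600 m/s

331.7600 m/s


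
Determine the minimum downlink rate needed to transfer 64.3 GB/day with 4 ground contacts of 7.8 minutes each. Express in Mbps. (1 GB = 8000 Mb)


total contact time = 4 * 7.8 * 60 = 1872.0000 s
data = 64.3 GB = 514400.0000 Mb
rate = 514400.0000 / 1872.0000 = 274.7863 Mbps

274.7863 Mbps


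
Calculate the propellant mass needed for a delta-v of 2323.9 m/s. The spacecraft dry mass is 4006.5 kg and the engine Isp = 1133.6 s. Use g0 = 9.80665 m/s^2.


ve = Isp * g0 = 1133.6 * 9.80665 = 11116.818440 m/s
mass ratio = exp(dv/ve) = exp(2323.9/11116.818440) = 1.23249876
m_prop = m_dry * (mr - 1) = 4006.5 * (1.23249876 - 1)
m_prop = 931.5063 kg

931.5063 kg


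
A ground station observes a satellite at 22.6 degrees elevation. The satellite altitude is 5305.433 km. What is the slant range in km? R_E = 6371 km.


h = 5305.433 km, el = 22.6 deg
d = -R_E*sin(el) + sqrt((R_E*sin(el))^2 + 2*R_E*h + h^2)
d = -6371.0000*sin(0.3944444) + sqrt((6371.0000*0.3842953)^2 + 2*6371.0000*5305.433 + 5305.433^2)
d = 7638.4698 km

7638.4698 km


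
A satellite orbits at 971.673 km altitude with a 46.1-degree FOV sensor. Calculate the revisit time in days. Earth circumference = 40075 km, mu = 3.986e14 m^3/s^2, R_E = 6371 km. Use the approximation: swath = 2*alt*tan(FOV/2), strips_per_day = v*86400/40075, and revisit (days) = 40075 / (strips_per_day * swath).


swath = 2*971.673*tan(0.4022984) = 826.9036 km
v = sqrt(mu/r) = 7367.8632 m/s = 7.3679 km/s
strips/day = v*86400/40075 = 7.3679*86400/40075 = 15.8848
coverage/day = strips * swath = 15.8848 * 826.9036 = 13135.1992 km
revisit = 40075 / 13135.1992 = 3.0510 days

3.0510 days


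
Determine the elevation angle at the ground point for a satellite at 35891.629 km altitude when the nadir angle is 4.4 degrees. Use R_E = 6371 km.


r = R_E + alt = 42262.6290 km
Law of sines in the satellite / Earth-center / ground-point triangle:
  sin(nadir)/R_E = sin(90 + el)/r  =>  cos(el) = (r/R_E)*sin(nadir)
cos(el) = (42262.6290 / 6371.0000) * sin(4.4 deg) = 0.5089229
el = arccos(0.5089229) = 59.4079 deg
(Earth-central angle = 90 - nadir - el = 26.1921 deg)

59.4079 degrees


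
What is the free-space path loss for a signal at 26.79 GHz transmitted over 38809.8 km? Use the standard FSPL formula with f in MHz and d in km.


f = 26.79 GHz = 26790.0000 MHz
d = 38809.8 km
FSPL = 32.44 + 20*log10(26790.0000) + 20*log10(38809.8)
FSPL = 32.44 + 88.5595 + 91.7788
FSPL = 212.7783 dB

212.7783 dB


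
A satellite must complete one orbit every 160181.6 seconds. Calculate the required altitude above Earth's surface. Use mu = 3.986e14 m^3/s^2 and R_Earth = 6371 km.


T = 160181.6 s
r = (mu*T^2/(4*pi^2))^(1/3) = (3.986e14 * 160181.6^2 / (4*pi^2))^(1/3)
r = 6.3748153e+07 m = 63748.1527 km
alt = r - R_E = 63748.1527 - 6371 = 57377.1527 km

57377.1527 km


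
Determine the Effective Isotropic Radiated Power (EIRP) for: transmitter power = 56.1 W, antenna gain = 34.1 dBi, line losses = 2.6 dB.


Pt = 56.1 W = 17.4896 dBW
EIRP = Pt_dBW + Gt - losses = 17.4896 + 34.1 - 2.6 = 48.9896 dBW

48.9896 dBW


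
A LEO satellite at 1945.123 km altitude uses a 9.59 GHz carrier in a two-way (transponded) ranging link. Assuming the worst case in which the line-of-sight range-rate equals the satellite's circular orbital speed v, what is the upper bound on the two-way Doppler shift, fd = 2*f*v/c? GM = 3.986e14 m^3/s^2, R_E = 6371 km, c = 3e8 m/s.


r = 8.316123e+06 m
v = sqrt(mu/r) = 6923.2210 m/s (worst-case radial velocity)
f = 9.59 GHz = 9.59e+09 Hz
fd = 2*f*v/c = 2*9.59e+09*6923.2210/3.0e+08
fd = 442624.5958 Hz

442624.5958 Hz


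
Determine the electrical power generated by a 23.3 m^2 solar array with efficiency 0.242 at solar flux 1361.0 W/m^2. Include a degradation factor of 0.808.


P = area * eta * S * degradation
P = 23.3 * 0.242 * 1361.0 * 0.808
P = 6200.7008 W

6200.7008 W


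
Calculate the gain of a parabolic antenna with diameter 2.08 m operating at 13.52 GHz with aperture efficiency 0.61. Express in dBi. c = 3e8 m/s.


lambda = c/f = 3e8 / 1.352e+10 = 0.02218935 m
G = eta*(pi*D/lambda)^2 = 0.61*(pi*2.08/0.02218935)^2
G = 52901.3950 (linear)
G = 10*log10(52901.3950) = 47.2347 dBi

47.2347 dBi


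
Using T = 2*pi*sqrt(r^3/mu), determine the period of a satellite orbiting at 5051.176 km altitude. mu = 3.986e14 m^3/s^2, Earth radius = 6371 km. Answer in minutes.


r = 11422.1760 km = 1.1422176e+07 m
T = 2*pi*sqrt(r^3/mu) = 2*pi*sqrt(1.4902068e+21 / 3.986e14)
T = 12148.8311 s = 202.4805 min

202.4805 minutes


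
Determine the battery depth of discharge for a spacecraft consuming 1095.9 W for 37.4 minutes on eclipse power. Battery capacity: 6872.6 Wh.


E_used = P * t / 60 = 1095.9 * 37.4 / 60 = 683.1110 Wh
DOD = E_used / E_total * 100 = 683.1110 / 6872.6 * 100
DOD = 9.9396 %

9.9396 %


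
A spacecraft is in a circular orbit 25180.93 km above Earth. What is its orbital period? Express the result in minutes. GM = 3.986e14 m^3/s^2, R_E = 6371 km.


r = 31551.9300 km = 3.155193e+07 m
T = 2*pi*sqrt(r^3/mu) = 2*pi*sqrt(3.1410713e+22 / 3.986e14)
T = 55776.3532 s = 929.6059 min

929.6059 minutes


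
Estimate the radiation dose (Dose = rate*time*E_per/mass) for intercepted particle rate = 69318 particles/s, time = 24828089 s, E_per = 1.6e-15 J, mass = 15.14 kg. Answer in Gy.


Total energy deposited = rate * time * E_per
  = 69318 * 24828089 * 1.6e-15 = 0.002753654 J
Dose = E_total / mass = 0.002753654 / 15.14
Dose = 1.8187936e-04 Gy

1.8188e-04 Gy


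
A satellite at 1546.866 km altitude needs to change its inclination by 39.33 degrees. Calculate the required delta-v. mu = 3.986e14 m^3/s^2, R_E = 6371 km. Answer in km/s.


r = 7917.8660 km = 7.917866e+06 m
V = sqrt(mu/r) = 7095.1989 m/s
di = 39.33 deg = 0.686438 rad
dV = 2*V*sin(di/2) = 2*7095.1989*sin(0.343219)
dV = 4775.3538 m/s = 4.7754 km/s

4.7754 km/s


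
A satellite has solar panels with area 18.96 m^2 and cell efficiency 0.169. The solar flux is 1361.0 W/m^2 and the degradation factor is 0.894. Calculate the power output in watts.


P = area * eta * S * degradation
P = 18.96 * 0.169 * 1361.0 * 0.894
P = 3898.7078 W

3898.7078 W


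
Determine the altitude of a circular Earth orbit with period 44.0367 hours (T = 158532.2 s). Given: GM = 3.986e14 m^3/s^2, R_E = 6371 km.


T = 158532.2 s
r = (mu*T^2/(4*pi^2))^(1/3) = (3.986e14 * 158532.2^2 / (4*pi^2))^(1/3)
r = 6.3309786e+07 m = 63309.7857 km
alt = r - R_E = 63309.7857 - 6371 = 56938.7857 km

56938.7857 km


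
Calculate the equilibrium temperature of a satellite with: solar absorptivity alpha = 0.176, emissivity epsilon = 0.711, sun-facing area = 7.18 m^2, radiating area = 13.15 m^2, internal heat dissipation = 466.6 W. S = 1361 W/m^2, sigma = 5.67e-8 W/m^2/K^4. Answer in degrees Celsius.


Numerator = alpha*S*A_sun + Q_int = 0.176*1361*7.18 + 466.6 = 2186.4685 W
Denominator = eps*sigma*A_rad = 0.711*5.67e-8*13.15 = 5.3012515e-07 W/K^4
T^4 = 4.1244383e+09 K^4
T = 253.4202 K = -19.7298 C

-19.7298 degrees Celsius


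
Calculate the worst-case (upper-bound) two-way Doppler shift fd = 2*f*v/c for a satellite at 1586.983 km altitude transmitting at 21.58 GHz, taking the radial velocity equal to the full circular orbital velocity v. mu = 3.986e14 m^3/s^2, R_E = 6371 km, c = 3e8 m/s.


r = 7.957983e+06 m
v = sqrt(mu/r) = 7077.2925 m/s (worst-case radial velocity)
f = 21.58 GHz = 2.158e+10 Hz
fd = 2*f*v/c = 2*2.158e+10*7077.2925/3.0e+08
fd = 1.0181865e+06 Hz

1.0182e+06 Hz


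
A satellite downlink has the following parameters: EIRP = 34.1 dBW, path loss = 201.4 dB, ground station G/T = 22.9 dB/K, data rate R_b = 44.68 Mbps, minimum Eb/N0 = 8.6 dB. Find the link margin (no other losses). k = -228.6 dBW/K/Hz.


C/N0 = EIRP - FSPL + G/T - k = 34.1 - 201.4 + 22.9 - (-228.6)
C/N0 = 84.2000 dB-Hz
R_b = 44.68 Mbps = 4.468e+07 bps -> 10*log10(R_b) = 76.5011 dB-Hz
Eb/N0 = C/N0 - 10*log10(R_b) = 84.2000 - 76.5011 = 7.6989 dB
Margin = Eb/N0 - Eb/N0_req = 7.6989 - 8.6 = -0.9011316 dB (negative margin: link does not close)

-0.9011 dB


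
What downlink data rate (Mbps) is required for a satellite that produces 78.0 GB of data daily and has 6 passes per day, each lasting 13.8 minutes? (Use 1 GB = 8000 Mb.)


total contact time = 6 * 13.8 * 60 = 4968.0000 s
data = 78.0 GB = 624000.0000 Mb
rate = 624000.0000 / 4968.0000 = 125.6039 Mbps

125.6039 Mbps


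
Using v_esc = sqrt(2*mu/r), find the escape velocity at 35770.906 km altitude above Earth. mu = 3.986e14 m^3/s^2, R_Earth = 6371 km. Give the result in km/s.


r = 6371.0 + 35770.906 = 42141.9060 km = 4.2141906e+07 m
v_esc = sqrt(2*mu/r) = sqrt(2*3.986e14 / 4.2141906e+07)
v_esc = 4349.3720 m/s = 4.3494 km/s

4.3494 km/s


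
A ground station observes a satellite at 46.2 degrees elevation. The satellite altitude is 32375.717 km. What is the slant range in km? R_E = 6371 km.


h = 32375.717 km, el = 46.2 deg
d = -R_E*sin(el) + sqrt((R_E*sin(el))^2 + 2*R_E*h + h^2)
d = -6371.0000*sin(0.8063421) + sqrt((6371.0000*0.7217602)^2 + 2*6371.0000*32375.717 + 32375.717^2)
d = 33896.6408 km

33896.6408 km


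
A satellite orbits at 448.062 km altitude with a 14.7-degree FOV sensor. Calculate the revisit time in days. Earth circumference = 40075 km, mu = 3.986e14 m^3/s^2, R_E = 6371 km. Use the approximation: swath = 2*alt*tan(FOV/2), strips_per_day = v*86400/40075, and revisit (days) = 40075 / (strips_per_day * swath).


swath = 2*448.062*tan(0.1282817) = 115.5911 km
v = sqrt(mu/r) = 7645.5077 m/s = 7.6455 km/s
strips/day = v*86400/40075 = 7.6455*86400/40075 = 16.4834
coverage/day = strips * swath = 16.4834 * 115.5911 = 1905.3327 km
revisit = 40075 / 1905.3327 = 21.0331 days

21.0331 days


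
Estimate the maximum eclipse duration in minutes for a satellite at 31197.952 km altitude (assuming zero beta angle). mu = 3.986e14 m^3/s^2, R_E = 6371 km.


r = 37568.9520 km
T = 1207.8238 min
Eclipse fraction = arcsin(R_E/r)/pi = arcsin(6371.0000/37568.9520)/pi
= arcsin(0.1695815)/pi = 0.0542416
Eclipse duration = 0.0542416 * 1207.8238 = 65.5143 min

65.5143 minutes


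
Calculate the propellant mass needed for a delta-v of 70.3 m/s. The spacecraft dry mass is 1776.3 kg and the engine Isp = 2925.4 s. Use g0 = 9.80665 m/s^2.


ve = Isp * g0 = 2925.4 * 9.80665 = 28688.373910 m/s
mass ratio = exp(dv/ve) = exp(70.3/28688.373910) = 1.00245347
m_prop = m_dry * (mr - 1) = 1776.3 * (1.00245347 - 1)
m_prop = 4.3581 kg

4.3581 kg


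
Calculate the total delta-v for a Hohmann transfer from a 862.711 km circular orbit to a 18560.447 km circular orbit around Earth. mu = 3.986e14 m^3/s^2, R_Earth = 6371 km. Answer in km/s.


r1 = 7233.7110 km = 7.233711e+06 m
r2 = 24931.4470 km = 2.4931447e+07 m
dv1 = sqrt(mu/r1)*(sqrt(2*r2/(r1+r2)) - 1) = 1819.2359 m/s
dv2 = sqrt(mu/r2)*(1 - sqrt(2*r1/(r1+r2))) = 1316.8573 m/s
total dv = |dv1| + |dv2| = 1819.2359 + 1316.8573 = 3136.0933 m/s = 3.1361 km/s

3.1361 km/s


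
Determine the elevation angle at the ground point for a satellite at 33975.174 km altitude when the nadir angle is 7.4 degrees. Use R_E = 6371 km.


r = R_E + alt = 40346.1740 km
Law of sines in the satellite / Earth-center / ground-point triangle:
  sin(nadir)/R_E = sin(90 + el)/r  =>  cos(el) = (r/R_E)*sin(nadir)
cos(el) = (40346.1740 / 6371.0000) * sin(7.4 deg) = 0.8156348
el = arccos(0.8156348) = 35.3498 deg
(Earth-central angle = 90 - nadir - el = 47.2502 deg)

35.3498 degrees


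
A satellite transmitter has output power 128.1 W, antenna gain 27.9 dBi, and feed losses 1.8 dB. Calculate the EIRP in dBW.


Pt = 128.1 W = 21.0755 dBW
EIRP = Pt_dBW + Gt - losses = 21.0755 + 27.9 - 1.8 = 47.1755 dBW

47.1755 dBW


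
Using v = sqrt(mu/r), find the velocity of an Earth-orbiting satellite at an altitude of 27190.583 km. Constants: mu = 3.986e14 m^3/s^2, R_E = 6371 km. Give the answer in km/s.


r = R_E + alt = 6371.0 + 27190.583 = 33561.5830 km = 3.3561583e+07 m
v = sqrt(mu/r) = sqrt(3.986e14 / 3.3561583e+07) = 3446.2552 m/s = 3.4463 km/s

3.4463 km/s


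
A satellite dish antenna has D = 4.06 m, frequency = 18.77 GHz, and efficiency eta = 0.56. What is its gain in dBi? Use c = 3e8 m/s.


lambda = c/f = 3e8 / 1.877e+10 = 0.01598295 m
G = eta*(pi*D/lambda)^2 = 0.56*(pi*4.06/0.01598295)^2
G = 356636.5709 (linear)
G = 10*log10(356636.5709) = 55.5223 dBi

55.5223 dBi


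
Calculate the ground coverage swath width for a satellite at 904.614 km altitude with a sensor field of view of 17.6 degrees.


FOV = 17.6 deg = 0.3071779 rad
swath = 2 * alt * tan(FOV/2) = 2 * 904.614 * tan(0.153589)
swath = 2 * 904.614 * 0.1548082
swath = 280.0833 km

280.0833 km


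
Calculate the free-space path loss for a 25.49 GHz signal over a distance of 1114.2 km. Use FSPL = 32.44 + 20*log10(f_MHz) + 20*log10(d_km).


f = 25.49 GHz = 25490.0000 MHz
d = 1114.2 km
FSPL = 32.44 + 20*log10(25490.0000) + 20*log10(1114.2)
FSPL = 32.44 + 88.1274 + 60.9393
FSPL = 181.5067 dB

181.5067 dB


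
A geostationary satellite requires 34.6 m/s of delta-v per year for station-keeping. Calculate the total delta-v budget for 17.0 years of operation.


dV = rate * years = 34.6 * 17.0
dV = 588.2000 m/s

588.2000 m/s


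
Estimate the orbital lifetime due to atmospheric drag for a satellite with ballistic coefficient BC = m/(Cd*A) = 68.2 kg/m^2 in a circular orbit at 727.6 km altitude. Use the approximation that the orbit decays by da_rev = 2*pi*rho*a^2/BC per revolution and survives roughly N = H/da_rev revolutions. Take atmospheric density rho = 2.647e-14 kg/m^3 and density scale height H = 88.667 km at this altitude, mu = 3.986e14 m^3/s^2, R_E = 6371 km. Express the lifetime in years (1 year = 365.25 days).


a = R_E + alt = 7098.6000 km = 7.0986e+06 m
da_rev = 2*pi*rho*a^2/BC = 2*pi*2.647e-14*(7.0986e+06)^2/68.2 = 0.12288386 m per revolution
N = H/da_rev = 88667.0000 m / 0.12288386 m = 721551.2279 revolutions
P = 2*pi*sqrt(a^3/mu) = 5952.1008 s
lifetime = N*P = 721551.2279 * 5952.1008 = 4.2947456e+09 s = 49707.7043 days
years = 49707.7043 / 365.25 = 136.0923 years

136.0923 years


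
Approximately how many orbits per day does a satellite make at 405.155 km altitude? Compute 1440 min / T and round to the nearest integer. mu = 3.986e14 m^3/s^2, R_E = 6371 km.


r = 6.776155e+06 m
T = 2*pi*sqrt(r^3/mu) = 5551.1916 s = 92.5199 min
revs/day = 1440 / 92.5199 = 15.5642
Rounded: 16 revolutions per day

16 revolutions per day


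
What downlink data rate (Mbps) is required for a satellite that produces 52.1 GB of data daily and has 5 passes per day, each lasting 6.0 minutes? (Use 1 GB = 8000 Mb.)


total contact time = 5 * 6.0 * 60 = 1800.0000 s
data = 52.1 GB = 416800.0000 Mb
rate = 416800.0000 / 1800.0000 = 231.5556 Mbps

231.5556 Mbps


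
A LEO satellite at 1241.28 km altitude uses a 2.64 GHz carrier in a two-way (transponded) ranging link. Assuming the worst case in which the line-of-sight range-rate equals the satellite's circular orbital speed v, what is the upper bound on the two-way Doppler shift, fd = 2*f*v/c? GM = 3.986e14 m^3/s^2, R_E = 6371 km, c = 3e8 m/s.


r = 7.61228e+06 m
v = sqrt(mu/r) = 7236.2118 m/s (worst-case radial velocity)
f = 2.64 GHz = 2.64e+09 Hz
fd = 2*f*v/c = 2*2.64e+09*7236.2118/3.0e+08
fd = 127357.3277 Hz

127357.3277 Hz


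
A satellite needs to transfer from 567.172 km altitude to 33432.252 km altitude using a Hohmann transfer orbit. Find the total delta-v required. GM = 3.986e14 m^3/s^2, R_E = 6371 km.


r1 = 6938.1720 km = 6.938172e+06 m
r2 = 39803.2520 km = 3.9803252e+07 m
dv1 = sqrt(mu/r1)*(sqrt(2*r2/(r1+r2)) - 1) = 2312.0685 m/s
dv2 = sqrt(mu/r2)*(1 - sqrt(2*r1/(r1+r2))) = 1440.2982 m/s
total dv = |dv1| + |dv2| = 2312.0685 + 1440.2982 = 3752.3667 m/s = 3.7524 km/s

3.7524 km/s


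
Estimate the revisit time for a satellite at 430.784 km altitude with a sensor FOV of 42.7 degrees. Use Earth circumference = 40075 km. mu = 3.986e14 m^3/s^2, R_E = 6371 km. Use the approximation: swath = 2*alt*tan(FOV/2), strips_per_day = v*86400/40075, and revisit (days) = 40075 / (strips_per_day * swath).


swath = 2*430.784*tan(0.3726278) = 336.7778 km
v = sqrt(mu/r) = 7655.2121 m/s = 7.6552 km/s
strips/day = v*86400/40075 = 7.6552*86400/40075 = 16.5043
coverage/day = strips * swath = 16.5043 * 336.7778 = 5558.2856 km
revisit = 40075 / 5558.2856 = 7.2100 days

7.2100 days


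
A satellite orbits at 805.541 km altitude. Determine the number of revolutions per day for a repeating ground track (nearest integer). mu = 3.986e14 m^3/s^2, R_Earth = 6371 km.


r = 7.176541e+06 m
T = 2*pi*sqrt(r^3/mu) = 6050.3985 s = 100.8400 min
revs/day = 1440 / 100.8400 = 14.2801
Rounded: 14 revolutions per day

14 revolutions per day


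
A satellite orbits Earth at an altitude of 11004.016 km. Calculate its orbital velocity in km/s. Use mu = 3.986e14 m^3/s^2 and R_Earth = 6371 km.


r = R_E + alt = 6371.0 + 11004.016 = 17375.0160 km = 1.7375016e+07 m
v = sqrt(mu/r) = sqrt(3.986e14 / 1.7375016e+07) = 4789.6749 m/s = 4.7897 km/s

4.7897 km/s


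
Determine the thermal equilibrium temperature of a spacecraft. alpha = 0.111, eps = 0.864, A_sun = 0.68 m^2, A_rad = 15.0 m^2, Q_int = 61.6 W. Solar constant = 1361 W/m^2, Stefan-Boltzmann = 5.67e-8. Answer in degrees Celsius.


Numerator = alpha*S*A_sun + Q_int = 0.111*1361*0.68 + 61.6 = 164.3283 W
Denominator = eps*sigma*A_rad = 0.864*5.67e-8*15.0 = 7.34832e-07 W/K^4
T^4 = 2.2362701e+08 K^4
T = 122.2872 K = -150.8628 C

-150.8628 degrees Celsius


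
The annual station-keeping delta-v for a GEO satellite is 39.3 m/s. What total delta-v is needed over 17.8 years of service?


dV = rate * years = 39.3 * 17.8
dV = 699.5400 m/s

699.5400 m/s


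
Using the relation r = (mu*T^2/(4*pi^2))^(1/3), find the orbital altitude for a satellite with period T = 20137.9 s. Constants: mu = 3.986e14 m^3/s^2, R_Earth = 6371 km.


T = 20137.9 s
r = (mu*T^2/(4*pi^2))^(1/3) = (3.986e14 * 20137.9^2 / (4*pi^2))^(1/3)
r = 1.5998109e+07 m = 15998.1085 km
alt = r - R_E = 15998.1085 - 6371 = 9627.1085 km

9627.1085 km


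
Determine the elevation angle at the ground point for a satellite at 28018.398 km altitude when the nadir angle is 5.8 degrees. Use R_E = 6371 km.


r = R_E + alt = 34389.3980 km
Law of sines in the satellite / Earth-center / ground-point triangle:
  sin(nadir)/R_E = sin(90 + el)/r  =>  cos(el) = (r/R_E)*sin(nadir)
cos(el) = (34389.3980 / 6371.0000) * sin(5.8 deg) = 0.5454819
el = arccos(0.5454819) = 56.9424 deg
(Earth-central angle = 90 - nadir - el = 27.2576 deg)

56.9424 degrees


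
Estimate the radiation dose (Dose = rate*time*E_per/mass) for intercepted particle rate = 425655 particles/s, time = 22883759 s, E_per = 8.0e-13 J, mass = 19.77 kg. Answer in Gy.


Total energy deposited = rate * time * E_per
  = 425655 * 22883759 * 8.0e-13 = 7.7925 J
Dose = E_total / mass = 7.7925 / 19.77
Dose = 0.3941563 Gy

0.3942 Gy


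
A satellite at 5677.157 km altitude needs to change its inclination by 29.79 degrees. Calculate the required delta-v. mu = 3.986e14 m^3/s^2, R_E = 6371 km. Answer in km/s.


r = 12048.1570 km = 1.2048157e+07 m
V = sqrt(mu/r) = 5751.8604 m/s
di = 29.79 deg = 0.5199336 rad
dV = 2*V*sin(di/2) = 2*5751.8604*sin(0.2599668)
dV = 2957.0137 m/s = 2.9570 km/s

2.9570 km/s


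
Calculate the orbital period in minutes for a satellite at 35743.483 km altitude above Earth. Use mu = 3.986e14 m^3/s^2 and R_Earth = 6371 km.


r = 42114.4830 km = 4.2114483e+07 m
T = 2*pi*sqrt(r^3/mu) = 2*pi*sqrt(7.4695497e+22 / 3.986e14)
T = 86011.8783 s = 1433.5313 min

1433.5313 minutes


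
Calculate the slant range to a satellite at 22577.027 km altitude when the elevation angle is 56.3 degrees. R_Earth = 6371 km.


h = 22577.027 km, el = 56.3 deg
d = -R_E*sin(el) + sqrt((R_E*sin(el))^2 + 2*R_E*h + h^2)
d = -6371.0000*sin(0.9826204) + sqrt((6371.0000*0.8319541)^2 + 2*6371.0000*22577.027 + 22577.027^2)
d = 23431.0082 km

23431.0082 km


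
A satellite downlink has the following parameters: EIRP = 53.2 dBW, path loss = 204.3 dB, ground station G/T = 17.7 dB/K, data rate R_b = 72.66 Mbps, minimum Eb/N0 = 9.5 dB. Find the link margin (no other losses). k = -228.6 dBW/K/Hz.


C/N0 = EIRP - FSPL + G/T - k = 53.2 - 204.3 + 17.7 - (-228.6)
C/N0 = 95.2000 dB-Hz
R_b = 72.66 Mbps = 7.266e+07 bps -> 10*log10(R_b) = 78.6130 dB-Hz
Eb/N0 = C/N0 - 10*log10(R_b) = 95.2000 - 78.6130 = 16.5870 dB
Margin = Eb/N0 - Eb/N0_req = 16.5870 - 9.5 = 7.0870 dB (link closes)

7.0870 dB


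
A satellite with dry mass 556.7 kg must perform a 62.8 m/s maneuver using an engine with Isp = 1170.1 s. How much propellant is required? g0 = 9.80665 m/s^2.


ve = Isp * g0 = 1170.1 * 9.80665 = 11474.761165 m/s
mass ratio = exp(dv/ve) = exp(62.8/11474.761165) = 1.00548788
m_prop = m_dry * (mr - 1) = 556.7 * (1.00548788 - 1)
m_prop = 3.0551 kg

3.0551 kg


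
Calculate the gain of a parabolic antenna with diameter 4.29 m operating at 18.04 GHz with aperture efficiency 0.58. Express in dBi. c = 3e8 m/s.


lambda = c/f = 3e8 / 1.804e+10 = 0.01662971 m
G = eta*(pi*D/lambda)^2 = 0.58*(pi*4.29/0.01662971)^2
G = 380954.3002 (linear)
G = 10*log10(380954.3002) = 55.8087 dBi

55.8087 dBi


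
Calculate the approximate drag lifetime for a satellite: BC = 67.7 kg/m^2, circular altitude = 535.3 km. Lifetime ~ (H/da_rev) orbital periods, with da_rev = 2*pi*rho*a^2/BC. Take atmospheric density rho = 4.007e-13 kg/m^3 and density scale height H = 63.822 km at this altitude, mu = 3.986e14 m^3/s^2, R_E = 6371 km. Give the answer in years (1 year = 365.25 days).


a = R_E + alt = 6906.3000 km = 6.9063e+06 m
da_rev = 2*pi*rho*a^2/BC = 2*pi*4.007e-13*(6.9063e+06)^2/67.7 = 1.773787 m per revolution
N = H/da_rev = 63822.0000 m / 1.773787 m = 35980.6486 revolutions
P = 2*pi*sqrt(a^3/mu) = 5711.8840 s
lifetime = N*P = 35980.6486 * 5711.8840 = 2.0551729e+08 s = 2378.6724 days
years = 2378.6724 / 365.25 = 6.5124 years

6.5124 years


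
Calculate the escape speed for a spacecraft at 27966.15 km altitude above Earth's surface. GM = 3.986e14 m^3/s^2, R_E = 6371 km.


r = 6371.0 + 27966.15 = 34337.1500 km = 3.433715e+07 m
v_esc = sqrt(2*mu/r) = sqrt(2*3.986e14 / 3.433715e+07)
v_esc = 4818.3853 m/s = 4.8184 km/s

4.8184 km/s


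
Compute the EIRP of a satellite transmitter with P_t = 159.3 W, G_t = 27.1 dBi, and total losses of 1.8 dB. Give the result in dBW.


Pt = 159.3 W = 22.0222 dBW
EIRP = Pt_dBW + Gt - losses = 22.0222 + 27.1 - 1.8 = 47.3222 dBW

47.3222 dBW


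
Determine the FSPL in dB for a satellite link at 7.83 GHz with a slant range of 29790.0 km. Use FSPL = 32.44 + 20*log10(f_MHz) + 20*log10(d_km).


f = 7.83 GHz = 7830.0000 MHz
d = 29790.0 km
FSPL = 32.44 + 20*log10(7830.0000) + 20*log10(29790.0)
FSPL = 32.44 + 77.8752 + 89.4814
FSPL = 199.7966 dB

199.7966 dB


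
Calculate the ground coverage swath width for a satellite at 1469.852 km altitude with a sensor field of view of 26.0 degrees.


FOV = 26.0 deg = 0.4537856 rad
swath = 2 * alt * tan(FOV/2) = 2 * 1469.852 * tan(0.2268928)
swath = 2 * 1469.852 * 0.2308682
swath = 678.6841 km

678.6841 km


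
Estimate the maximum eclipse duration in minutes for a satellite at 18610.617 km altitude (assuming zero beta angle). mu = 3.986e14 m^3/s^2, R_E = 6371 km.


r = 24981.6170 km
T = 654.9238 min
Eclipse fraction = arcsin(R_E/r)/pi = arcsin(6371.0000/24981.6170)/pi
= arcsin(0.2550275)/pi = 0.08208453
Eclipse duration = 0.08208453 * 654.9238 = 53.7591 min

53.7591 minutes


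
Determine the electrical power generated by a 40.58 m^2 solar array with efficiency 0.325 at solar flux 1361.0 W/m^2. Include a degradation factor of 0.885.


P = area * eta * S * degradation
P = 40.58 * 0.325 * 1361.0 * 0.885
P = 15885.3504 W

15885.3504 W


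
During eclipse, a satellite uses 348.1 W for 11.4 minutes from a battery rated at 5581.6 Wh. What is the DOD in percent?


E_used = P * t / 60 = 348.1 * 11.4 / 60 = 66.1390 Wh
DOD = E_used / E_total * 100 = 66.1390 / 5581.6 * 100
DOD = 1.1849 %

1.1849 %


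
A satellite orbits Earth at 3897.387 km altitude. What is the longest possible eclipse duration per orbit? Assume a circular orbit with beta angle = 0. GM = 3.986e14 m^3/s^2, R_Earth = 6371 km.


r = 10268.3870 km
T = 172.5891 min
Eclipse fraction = arcsin(R_E/r)/pi = arcsin(6371.0000/10268.3870)/pi
= arcsin(0.620448)/pi = 0.2130492
Eclipse duration = 0.2130492 * 172.5891 = 36.7700 min

36.7700 minutes


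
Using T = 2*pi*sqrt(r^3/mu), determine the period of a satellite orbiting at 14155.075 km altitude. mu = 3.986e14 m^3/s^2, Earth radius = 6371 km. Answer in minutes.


r = 20526.0750 km = 2.0526075e+07 m
T = 2*pi*sqrt(r^3/mu) = 2*pi*sqrt(8.6480409e+21 / 3.986e14)
T = 29266.4529 s = 487.7742 min

487.7742 minutes


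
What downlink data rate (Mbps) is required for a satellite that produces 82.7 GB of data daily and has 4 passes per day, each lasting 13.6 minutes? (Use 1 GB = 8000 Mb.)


total contact time = 4 * 13.6 * 60 = 3264.0000 s
data = 82.7 GB = 661600.0000 Mb
rate = 661600.0000 / 3264.0000 = 202.6961 Mbps

202.6961 Mbps


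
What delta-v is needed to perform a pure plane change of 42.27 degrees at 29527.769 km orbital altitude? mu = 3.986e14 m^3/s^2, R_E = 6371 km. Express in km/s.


r = 35898.7690 km = 3.5898769e+07 m
V = sqrt(mu/r) = 3332.1832 m/s
di = 42.27 deg = 0.7377507 rad
dV = 2*V*sin(di/2) = 2*3332.1832*sin(0.3688753)
dV = 2402.9483 m/s = 2.4029 km/s

2.4029 km/s


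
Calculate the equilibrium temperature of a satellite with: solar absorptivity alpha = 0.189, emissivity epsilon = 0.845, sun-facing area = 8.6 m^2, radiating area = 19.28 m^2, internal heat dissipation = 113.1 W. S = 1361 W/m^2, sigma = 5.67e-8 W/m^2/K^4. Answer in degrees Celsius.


Numerator = alpha*S*A_sun + Q_int = 0.189*1361*8.6 + 113.1 = 2325.2694 W
Denominator = eps*sigma*A_rad = 0.845*5.67e-8*19.28 = 9.2373372e-07 W/K^4
T^4 = 2.5172508e+09 K^4
T = 223.9915 K = -49.1585 C

-49.1585 degrees Celsius


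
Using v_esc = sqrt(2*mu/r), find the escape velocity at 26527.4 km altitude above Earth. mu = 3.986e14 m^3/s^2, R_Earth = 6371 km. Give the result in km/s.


r = 6371.0 + 26527.4 = 32898.4000 km = 3.28984e+07 m
v_esc = sqrt(2*mu/r) = sqrt(2*3.986e14 / 3.28984e+07)
v_esc = 4922.6194 m/s = 4.9226 km/s

4.9226 km/s


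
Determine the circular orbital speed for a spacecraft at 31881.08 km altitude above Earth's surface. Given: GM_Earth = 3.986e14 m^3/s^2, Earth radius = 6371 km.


r = R_E + alt = 6371.0 + 31881.08 = 38252.0800 km = 3.825208e+07 m
v = sqrt(mu/r) = sqrt(3.986e14 / 3.825208e+07) = 3228.0564 m/s = 3.2281 km/s

3.2281 km/s


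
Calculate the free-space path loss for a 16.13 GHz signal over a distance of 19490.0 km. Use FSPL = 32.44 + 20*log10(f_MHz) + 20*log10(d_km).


f = 16.13 GHz = 16130.0000 MHz
d = 19490.0 km
FSPL = 32.44 + 20*log10(16130.0000) + 20*log10(19490.0)
FSPL = 32.44 + 84.1527 + 85.7962
FSPL = 202.3889 dB

202.3889 dB


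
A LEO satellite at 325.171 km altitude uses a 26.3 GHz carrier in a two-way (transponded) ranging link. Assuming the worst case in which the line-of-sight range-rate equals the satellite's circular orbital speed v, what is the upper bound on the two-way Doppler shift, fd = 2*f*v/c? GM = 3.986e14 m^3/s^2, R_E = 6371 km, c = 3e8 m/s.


r = 6.696171e+06 m
v = sqrt(mu/r) = 7715.3455 m/s (worst-case radial velocity)
f = 26.3 GHz = 2.63e+10 Hz
fd = 2*f*v/c = 2*2.63e+10*7715.3455/3.0e+08
fd = 1.3527572e+06 Hz

1.3528e+06 Hz


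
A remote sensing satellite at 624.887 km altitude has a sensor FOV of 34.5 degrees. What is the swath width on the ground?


FOV = 34.5 deg = 0.6021386 rad
swath = 2 * alt * tan(FOV/2) = 2 * 624.887 * tan(0.3010693)
swath = 2 * 624.887 * 0.3105083
swath = 388.0651 km

388.0651 km


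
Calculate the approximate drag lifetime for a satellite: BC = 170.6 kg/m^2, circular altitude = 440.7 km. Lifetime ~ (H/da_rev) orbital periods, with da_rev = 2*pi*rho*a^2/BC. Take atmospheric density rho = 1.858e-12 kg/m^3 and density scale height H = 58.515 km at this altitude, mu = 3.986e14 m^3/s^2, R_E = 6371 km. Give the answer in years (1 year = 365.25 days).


a = R_E + alt = 6811.7000 km = 6.8117e+06 m
da_rev = 2*pi*rho*a^2/BC = 2*pi*1.858e-12*(6.8117e+06)^2/170.6 = 3.175101 m per revolution
N = H/da_rev = 58515.0000 m / 3.175101 m = 18429.3337 revolutions
P = 2*pi*sqrt(a^3/mu) = 5594.9278 s
lifetime = N*P = 18429.3337 * 5594.9278 = 1.0311079e+08 s = 1193.4119 days
years = 1193.4119 / 365.25 = 3.2674 years

3.2674 years


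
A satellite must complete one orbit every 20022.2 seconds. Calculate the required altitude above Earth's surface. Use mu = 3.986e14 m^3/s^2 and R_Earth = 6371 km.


T = 20022.2 s
r = (mu*T^2/(4*pi^2))^(1/3) = (3.986e14 * 20022.2^2 / (4*pi^2))^(1/3)
r = 1.5936773e+07 m = 15936.7729 km
alt = r - R_E = 15936.7729 - 6371 = 9565.7729 km

9565.7729 km
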